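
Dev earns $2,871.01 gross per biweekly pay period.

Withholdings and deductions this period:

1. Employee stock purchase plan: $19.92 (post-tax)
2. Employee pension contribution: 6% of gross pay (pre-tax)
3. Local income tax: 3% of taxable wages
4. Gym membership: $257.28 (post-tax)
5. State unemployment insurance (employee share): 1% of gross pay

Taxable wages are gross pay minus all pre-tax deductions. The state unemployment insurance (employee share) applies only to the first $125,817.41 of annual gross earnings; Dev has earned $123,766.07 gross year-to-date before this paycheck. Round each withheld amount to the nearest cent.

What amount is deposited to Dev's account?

$2,320.08

Employee pension contribution: $2,871.01 × 0.06 = $172.26
Taxable wages = $2,871.01 − $172.26 = $2,698.75
Local income tax: $2,698.75 × 0.03 = $80.96
State unemployment insurance (employee share): only $125,817.41 − $123,766.07 = $2,051.34 of this check is subject → $2,051.34 × 0.01 = $20.51
Gym membership: $257.28
Employee stock purchase plan: $19.92
Total deductions = $172.26 + $80.96 + $20.51 + $257.28 + $19.92 = $550.93
Net pay = $2,871.01 − $550.93 = $2,320.08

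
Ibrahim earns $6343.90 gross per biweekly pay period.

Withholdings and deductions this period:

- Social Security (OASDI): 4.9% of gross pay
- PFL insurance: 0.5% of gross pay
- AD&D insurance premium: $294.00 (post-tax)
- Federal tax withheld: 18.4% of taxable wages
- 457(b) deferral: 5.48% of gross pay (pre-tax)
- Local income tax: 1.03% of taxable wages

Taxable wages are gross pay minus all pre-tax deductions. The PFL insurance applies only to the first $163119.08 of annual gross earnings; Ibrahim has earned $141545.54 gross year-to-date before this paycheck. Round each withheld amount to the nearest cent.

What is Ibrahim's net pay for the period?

457(b) deferral: $6343.90 × 0.0548 = $347.65
Taxable wages = $6343.90 − $347.65 = $5996.25
Local income tax: $5996.25 × 0.0103 = $61.76
Federal tax withheld: $5996.25 × 0.184 = $1103.31
Social Security (OASDI): $6343.90 × 0.049 = $310.85
PFL insurance: cap not yet reached, full $6343.90 is subject → $6343.90 × 0.005 = $31.72
AD&D insurance premium: $294.00
Total deductions = $347.65 + $61.76 + $1103.31 + $310.85 + $31.72 + $294.00 = $2149.29
Net pay = $6343.90 − $2149.29 = $4194.61

$4194.61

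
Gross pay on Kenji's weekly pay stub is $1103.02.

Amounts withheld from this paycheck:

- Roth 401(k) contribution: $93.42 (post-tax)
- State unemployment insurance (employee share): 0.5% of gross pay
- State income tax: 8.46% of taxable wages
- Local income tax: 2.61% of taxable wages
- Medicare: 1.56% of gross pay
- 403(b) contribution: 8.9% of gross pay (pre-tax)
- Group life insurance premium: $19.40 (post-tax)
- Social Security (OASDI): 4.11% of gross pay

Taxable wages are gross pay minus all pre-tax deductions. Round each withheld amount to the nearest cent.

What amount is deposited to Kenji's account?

$712.73

403(b) contribution: $1103.02 × 0.089 = $98.17
Taxable wages = $1103.02 − $98.17 = $1004.85
Local income tax: $1004.85 × 0.0261 = $26.23
State income tax: $1004.85 × 0.0846 = $85.01
State unemployment insurance (employee share): $1103.02 × 0.005 = $5.52
Medicare: $1103.02 × 0.0156 = $17.21
Social Security (OASDI): $1103.02 × 0.0411 = $45.33
Roth 401(k) contribution: $93.42
Group life insurance premium: $19.40
Total deductions = $98.17 + $26.23 + $85.01 + $5.52 + $17.21 + $45.33 + $93.42 + $19.40 = $390.29
Net pay = $1103.02 − $390.29 = $712.73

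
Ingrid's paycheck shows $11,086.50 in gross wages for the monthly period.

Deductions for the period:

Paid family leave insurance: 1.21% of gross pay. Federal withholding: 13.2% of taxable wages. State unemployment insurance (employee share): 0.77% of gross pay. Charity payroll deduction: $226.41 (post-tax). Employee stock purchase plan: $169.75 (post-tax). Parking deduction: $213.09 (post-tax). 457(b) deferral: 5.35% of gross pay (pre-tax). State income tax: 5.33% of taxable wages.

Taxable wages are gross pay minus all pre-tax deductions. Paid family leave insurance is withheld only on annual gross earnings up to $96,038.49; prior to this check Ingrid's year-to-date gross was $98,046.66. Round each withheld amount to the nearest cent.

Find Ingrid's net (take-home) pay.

457(b) deferral: $11,086.50 × 0.0535 = $593.13
Taxable wages = $11,086.50 − $593.13 = $10,493.37
Federal withholding: $10,493.37 × 0.132 = $1,385.12
State income tax: $10,493.37 × 0.0533 = $559.30
Paid family leave insurance: annual cap $96,038.49 already reached (YTD $98,046.66), so $0.00
State unemployment insurance (employee share): $11,086.50 × 0.0077 = $85.37
Employee stock purchase plan: $169.75
Parking deduction: $213.09
Charity payroll deduction: $226.41
Total deductions = $593.13 + $1,385.12 + $559.30 + $0.00 + $85.37 + $169.75 + $213.09 + $226.41 = $3,232.17
Net pay = $11,086.50 − $3,232.17 = $7,854.33

$7,854.33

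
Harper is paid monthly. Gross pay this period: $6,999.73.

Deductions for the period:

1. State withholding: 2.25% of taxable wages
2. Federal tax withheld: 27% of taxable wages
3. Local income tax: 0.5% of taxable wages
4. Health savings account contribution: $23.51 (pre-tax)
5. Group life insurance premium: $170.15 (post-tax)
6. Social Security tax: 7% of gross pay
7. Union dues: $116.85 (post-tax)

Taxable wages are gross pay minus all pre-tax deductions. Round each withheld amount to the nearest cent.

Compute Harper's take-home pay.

Health savings account contribution: $23.51
Taxable wages = $6,999.73 − $23.51 = $6,976.22
State withholding: $6,976.22 × 0.0225 = $156.96
Local income tax: $6,976.22 × 0.005 = $34.88
Federal tax withheld: $6,976.22 × 0.27 = $1,883.58
Social Security tax: $6,999.73 × 0.07 = $489.98
Union dues: $116.85
Group life insurance premium: $170.15
Total deductions = $23.51 + $156.96 + $34.88 + $1,883.58 + $489.98 + $116.85 + $170.15 = $2,875.91
Net pay = $6,999.73 − $2,875.91 = $4,123.82

$4,123.82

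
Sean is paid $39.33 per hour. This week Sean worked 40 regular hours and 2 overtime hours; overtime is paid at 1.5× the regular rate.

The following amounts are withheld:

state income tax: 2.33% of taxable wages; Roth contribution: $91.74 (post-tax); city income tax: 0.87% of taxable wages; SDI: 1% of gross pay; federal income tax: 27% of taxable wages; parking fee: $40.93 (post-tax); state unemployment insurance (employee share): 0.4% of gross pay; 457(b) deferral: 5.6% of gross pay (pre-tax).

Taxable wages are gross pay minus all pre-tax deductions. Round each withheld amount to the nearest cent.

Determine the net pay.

$958.00

Regular pay: 40 × $39.33 = $1573.20
Overtime pay: 2 × $39.33 × 1.5 = $117.99
Gross pay = $1573.20 + $117.99 = $1691.19
457(b) deferral: $1691.19 × 0.056 = $94.71
Taxable wages = $1691.19 − $94.71 = $1596.48
State income tax: $1596.48 × 0.0233 = $37.20
City income tax: $1596.48 × 0.0087 = $13.89
Federal income tax: $1596.48 × 0.27 = $431.05
SDI: $1691.19 × 0.01 = $16.91
State unemployment insurance (employee share): $1691.19 × 0.004 = $6.76
Roth contribution: $91.74
Parking fee: $40.93
Total deductions = $94.71 + $37.20 + $13.89 + $431.05 + $16.91 + $6.76 + $91.74 + $40.93 = $733.19
Net pay = $1691.19 − $733.19 = $958.00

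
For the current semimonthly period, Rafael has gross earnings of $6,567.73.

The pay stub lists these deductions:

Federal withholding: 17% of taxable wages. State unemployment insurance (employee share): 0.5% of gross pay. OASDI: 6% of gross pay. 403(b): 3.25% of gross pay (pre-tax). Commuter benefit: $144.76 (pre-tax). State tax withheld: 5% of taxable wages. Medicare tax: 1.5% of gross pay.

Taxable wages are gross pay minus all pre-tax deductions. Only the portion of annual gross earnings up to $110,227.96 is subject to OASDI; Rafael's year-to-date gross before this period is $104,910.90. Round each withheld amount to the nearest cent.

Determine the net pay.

$4,393.04

403(b): $6,567.73 × 0.0325 = $213.45
Commuter benefit: $144.76
Pre-tax total = $213.45 + $144.76 = $358.21
Taxable wages = $6,567.73 − $358.21 = $6,209.52
State tax withheld: $6,209.52 × 0.05 = $310.48
Federal withholding: $6,209.52 × 0.17 = $1,055.62
OASDI: only $110,227.96 − $104,910.90 = $5,317.06 of this check is subject → $5,317.06 × 0.06 = $319.02
State unemployment insurance (employee share): $6,567.73 × 0.005 = $32.84
Medicare tax: $6,567.73 × 0.015 = $98.52
Total deductions = $213.45 + $144.76 + $310.48 + $1,055.62 + $319.02 + $32.84 + $98.52 = $2,174.69
Net pay = $6,567.73 − $2,174.69 = $4,393.04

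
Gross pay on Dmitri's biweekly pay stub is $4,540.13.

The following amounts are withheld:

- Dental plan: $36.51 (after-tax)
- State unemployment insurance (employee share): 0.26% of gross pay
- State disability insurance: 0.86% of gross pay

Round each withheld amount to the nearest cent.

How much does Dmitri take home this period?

$4,452.77

State unemployment insurance (employee share): $4,540.13 × 0.0026 = $11.80
State disability insurance: $4,540.13 × 0.0086 = $39.05
Dental plan: $36.51
Total deductions = $11.80 + $39.05 + $36.51 = $87.36
Net pay = $4,540.13 − $87.36 = $4,452.77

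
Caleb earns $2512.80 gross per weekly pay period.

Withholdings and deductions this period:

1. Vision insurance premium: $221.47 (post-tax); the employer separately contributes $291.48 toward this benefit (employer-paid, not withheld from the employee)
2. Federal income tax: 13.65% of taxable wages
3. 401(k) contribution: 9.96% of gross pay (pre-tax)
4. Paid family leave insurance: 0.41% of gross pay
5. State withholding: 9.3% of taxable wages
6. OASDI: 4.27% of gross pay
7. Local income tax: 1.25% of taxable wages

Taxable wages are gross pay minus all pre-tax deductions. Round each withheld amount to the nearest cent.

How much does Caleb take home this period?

$1375.92

401(k) contribution: $2512.80 × 0.0996 = $250.27
Taxable wages = $2512.80 − $250.27 = $2262.53
Local income tax: $2262.53 × 0.0125 = $28.28
Federal income tax: $2262.53 × 0.1365 = $308.84
State withholding: $2262.53 × 0.093 = $210.42
OASDI: $2512.80 × 0.0427 = $107.30
Paid family leave insurance: $2512.80 × 0.0041 = $10.30
Vision insurance premium: $221.47
(Employer's $291.48 toward vision insurance premium is not withheld from the employee.)
Total deductions = $250.27 + $28.28 + $308.84 + $210.42 + $107.30 + $10.30 + $221.47 = $1136.88
Net pay = $2512.80 − $1136.88 = $1375.92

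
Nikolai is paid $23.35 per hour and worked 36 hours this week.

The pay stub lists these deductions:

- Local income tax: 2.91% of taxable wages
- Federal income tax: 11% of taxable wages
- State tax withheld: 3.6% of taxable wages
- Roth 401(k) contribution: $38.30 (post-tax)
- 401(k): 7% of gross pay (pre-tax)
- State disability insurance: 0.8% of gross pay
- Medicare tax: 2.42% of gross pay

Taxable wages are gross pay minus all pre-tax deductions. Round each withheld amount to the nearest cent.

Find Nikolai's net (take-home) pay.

$579.52

Gross pay: 36 × $23.35 = $840.60
401(k): $840.60 × 0.07 = $58.84
Taxable wages = $840.60 − $58.84 = $781.76
Local income tax: $781.76 × 0.0291 = $22.75
State tax withheld: $781.76 × 0.036 = $28.14
Federal income tax: $781.76 × 0.11 = $85.99
State disability insurance: $840.60 × 0.008 = $6.72
Medicare tax: $840.60 × 0.0242 = $20.34
Roth 401(k) contribution: $38.30
Total deductions = $58.84 + $22.75 + $28.14 + $85.99 + $6.72 + $20.34 + $38.30 = $261.08
Net pay = $840.60 − $261.08 = $579.52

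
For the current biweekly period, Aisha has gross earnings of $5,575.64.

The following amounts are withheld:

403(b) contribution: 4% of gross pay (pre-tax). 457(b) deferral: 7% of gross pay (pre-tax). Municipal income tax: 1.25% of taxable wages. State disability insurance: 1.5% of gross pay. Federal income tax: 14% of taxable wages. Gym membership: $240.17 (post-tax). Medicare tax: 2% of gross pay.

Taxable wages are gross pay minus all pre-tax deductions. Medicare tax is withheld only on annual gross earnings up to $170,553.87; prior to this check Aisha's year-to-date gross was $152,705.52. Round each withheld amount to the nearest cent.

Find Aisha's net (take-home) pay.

457(b) deferral: $5,575.64 × 0.07 = $390.29
403(b) contribution: $5,575.64 × 0.04 = $223.03
Pre-tax total = $390.29 + $223.03 = $613.32
Taxable wages = $5,575.64 − $613.32 = $4,962.32
Federal income tax: $4,962.32 × 0.14 = $694.72
Municipal income tax: $4,962.32 × 0.0125 = $62.03
State disability insurance: $5,575.64 × 0.015 = $83.63
Medicare tax: cap not yet reached, full $5,575.64 is subject → $5,575.64 × 0.02 = $111.51
Gym membership: $240.17
Total deductions = $390.29 + $223.03 + $694.72 + $62.03 + $83.63 + $111.51 + $240.17 = $1,805.38
Net pay = $5,575.64 − $1,805.38 = $3,770.26

$3,770.26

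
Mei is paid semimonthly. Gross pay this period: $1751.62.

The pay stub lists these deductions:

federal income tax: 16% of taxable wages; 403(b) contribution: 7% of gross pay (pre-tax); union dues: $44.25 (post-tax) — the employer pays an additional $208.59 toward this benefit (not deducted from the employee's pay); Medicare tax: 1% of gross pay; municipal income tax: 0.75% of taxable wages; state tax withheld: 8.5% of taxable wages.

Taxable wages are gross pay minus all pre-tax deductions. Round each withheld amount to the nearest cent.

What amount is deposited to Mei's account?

$1155.91

403(b) contribution: $1751.62 × 0.07 = $122.61
Taxable wages = $1751.62 − $122.61 = $1629.01
Federal income tax: $1629.01 × 0.16 = $260.64
Municipal income tax: $1629.01 × 0.0075 = $12.22
State tax withheld: $1629.01 × 0.085 = $138.47
Medicare tax: $1751.62 × 0.01 = $17.52
Union dues: $44.25
(Employer's $208.59 toward union dues is not withheld from the employee.)
Total deductions = $122.61 + $260.64 + $12.22 + $138.47 + $17.52 + $44.25 = $595.71
Net pay = $1751.62 − $595.71 = $1155.91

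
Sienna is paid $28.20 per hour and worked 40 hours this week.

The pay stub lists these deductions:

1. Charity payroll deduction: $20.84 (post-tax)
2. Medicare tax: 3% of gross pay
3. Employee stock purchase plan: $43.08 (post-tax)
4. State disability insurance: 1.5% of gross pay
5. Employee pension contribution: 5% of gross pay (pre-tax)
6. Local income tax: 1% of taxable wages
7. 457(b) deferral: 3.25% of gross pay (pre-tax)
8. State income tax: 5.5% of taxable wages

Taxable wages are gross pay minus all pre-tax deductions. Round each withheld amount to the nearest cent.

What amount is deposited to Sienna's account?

Gross pay: 40 × $28.20 = $1,128.00
457(b) deferral: $1,128.00 × 0.0325 = $36.66
Employee pension contribution: $1,128.00 × 0.05 = $56.40
Pre-tax total = $36.66 + $56.40 = $93.06
Taxable wages = $1,128.00 − $93.06 = $1,034.94
Local income tax: $1,034.94 × 0.01 = $10.35
State income tax: $1,034.94 × 0.055 = $56.92
Medicare tax: $1,128.00 × 0.03 = $33.84
State disability insurance: $1,128.00 × 0.015 = $16.92
Charity payroll deduction: $20.84
Employee stock purchase plan: $43.08
Total deductions = $36.66 + $56.40 + $10.35 + $56.92 + $33.84 + $16.92 + $20.84 + $43.08 = $275.01
Net pay = $1,128.00 − $275.01 = $852.99

$852.99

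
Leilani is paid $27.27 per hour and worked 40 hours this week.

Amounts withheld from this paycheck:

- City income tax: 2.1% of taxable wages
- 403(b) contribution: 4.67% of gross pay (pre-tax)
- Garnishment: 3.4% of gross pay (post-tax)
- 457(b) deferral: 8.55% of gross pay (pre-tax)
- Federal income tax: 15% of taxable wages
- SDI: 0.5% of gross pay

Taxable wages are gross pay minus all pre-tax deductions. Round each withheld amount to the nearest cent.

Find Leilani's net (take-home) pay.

Gross pay: 40 × $27.27 = $1,090.80
457(b) deferral: $1,090.80 × 0.0855 = $93.26
403(b) contribution: $1,090.80 × 0.0467 = $50.94
Pre-tax total = $93.26 + $50.94 = $144.20
Taxable wages = $1,090.80 − $144.20 = $946.60
City income tax: $946.60 × 0.021 = $19.88
Federal income tax: $946.60 × 0.15 = $141.99
SDI: $1,090.80 × 0.005 = $5.45
Garnishment: $1,090.80 × 0.034 = $37.09
Total deductions = $93.26 + $50.94 + $19.88 + $141.99 + $5.45 + $37.09 = $348.61
Net pay = $1,090.80 − $348.61 = $742.19

$742.19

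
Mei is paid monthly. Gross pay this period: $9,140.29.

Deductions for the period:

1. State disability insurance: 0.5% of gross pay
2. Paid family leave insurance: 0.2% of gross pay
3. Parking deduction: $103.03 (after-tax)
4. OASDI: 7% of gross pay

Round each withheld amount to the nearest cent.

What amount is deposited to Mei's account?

State disability insurance: $9,140.29 × 0.005 = $45.70
OASDI: $9,140.29 × 0.07 = $639.82
Paid family leave insurance: $9,140.29 × 0.002 = $18.28
Parking deduction: $103.03
Total deductions = $45.70 + $639.82 + $18.28 + $103.03 = $806.83
Net pay = $9,140.29 − $806.83 = $8,333.46

$8,333.46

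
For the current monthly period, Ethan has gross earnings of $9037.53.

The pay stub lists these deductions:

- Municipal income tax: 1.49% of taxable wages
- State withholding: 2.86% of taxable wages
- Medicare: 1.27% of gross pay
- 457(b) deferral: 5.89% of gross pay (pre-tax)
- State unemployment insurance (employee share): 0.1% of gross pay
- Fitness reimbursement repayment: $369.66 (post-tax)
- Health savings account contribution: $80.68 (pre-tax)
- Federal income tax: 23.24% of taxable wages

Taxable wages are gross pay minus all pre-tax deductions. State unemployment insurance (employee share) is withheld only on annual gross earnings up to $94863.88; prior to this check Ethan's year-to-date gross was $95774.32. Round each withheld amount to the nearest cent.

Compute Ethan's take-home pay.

Health savings account contribution: $80.68
457(b) deferral: $9037.53 × 0.0589 = $532.31
Pre-tax total = $80.68 + $532.31 = $612.99
Taxable wages = $9037.53 − $612.99 = $8424.54
State withholding: $8424.54 × 0.0286 = $240.94
Municipal income tax: $8424.54 × 0.0149 = $125.53
Federal income tax: $8424.54 × 0.2324 = $1957.86
State unemployment insurance (employee share): annual cap $94863.88 already reached (YTD $95774.32), so $0.00
Medicare: $9037.53 × 0.0127 = $114.78
Fitness reimbursement repayment: $369.66
Total deductions = $80.68 + $532.31 + $240.94 + $125.53 + $1957.86 + $0.00 + $114.78 + $369.66 = $3421.76
Net pay = $9037.53 − $3421.76 = $5615.77

$5615.77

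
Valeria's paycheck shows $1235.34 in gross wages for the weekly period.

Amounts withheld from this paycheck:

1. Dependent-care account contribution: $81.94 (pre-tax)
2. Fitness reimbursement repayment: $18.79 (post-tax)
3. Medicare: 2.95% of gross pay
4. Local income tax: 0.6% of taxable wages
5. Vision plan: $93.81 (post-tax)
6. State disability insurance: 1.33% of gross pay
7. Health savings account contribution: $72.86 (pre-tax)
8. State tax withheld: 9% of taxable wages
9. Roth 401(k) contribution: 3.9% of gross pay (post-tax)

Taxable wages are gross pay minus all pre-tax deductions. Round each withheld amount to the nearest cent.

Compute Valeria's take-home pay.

$763.16

Dependent-care account contribution: $81.94
Health savings account contribution: $72.86
Pre-tax total = $81.94 + $72.86 = $154.80
Taxable wages = $1235.34 − $154.80 = $1080.54
State tax withheld: $1080.54 × 0.09 = $97.25
Local income tax: $1080.54 × 0.006 = $6.48
Medicare: $1235.34 × 0.0295 = $36.44
State disability insurance: $1235.34 × 0.0133 = $16.43
Fitness reimbursement repayment: $18.79
Vision plan: $93.81
Roth 401(k) contribution: $1235.34 × 0.039 = $48.18
Total deductions = $81.94 + $72.86 + $97.25 + $6.48 + $36.44 + $16.43 + $18.79 + $93.81 + $48.18 = $472.18
Net pay = $1235.34 − $472.18 = $763.16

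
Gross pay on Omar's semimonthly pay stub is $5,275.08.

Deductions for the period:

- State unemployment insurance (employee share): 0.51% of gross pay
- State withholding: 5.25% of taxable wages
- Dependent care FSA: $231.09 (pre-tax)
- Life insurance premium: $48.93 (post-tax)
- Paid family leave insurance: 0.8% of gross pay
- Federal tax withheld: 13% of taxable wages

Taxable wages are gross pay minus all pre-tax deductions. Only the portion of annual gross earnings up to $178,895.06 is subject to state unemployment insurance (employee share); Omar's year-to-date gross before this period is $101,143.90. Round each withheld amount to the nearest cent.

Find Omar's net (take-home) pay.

Dependent care FSA: $231.09
Taxable wages = $5,275.08 − $231.09 = $5,043.99
Federal tax withheld: $5,043.99 × 0.13 = $655.72
State withholding: $5,043.99 × 0.0525 = $264.81
Paid family leave insurance: $5,275.08 × 0.008 = $42.20
State unemployment insurance (employee share): cap not yet reached, full $5,275.08 is subject → $5,275.08 × 0.0051 = $26.90
Life insurance premium: $48.93
Total deductions = $231.09 + $655.72 + $264.81 + $42.20 + $26.90 + $48.93 = $1,269.65
Net pay = $5,275.08 − $1,269.65 = $4,005.43

$4,005.43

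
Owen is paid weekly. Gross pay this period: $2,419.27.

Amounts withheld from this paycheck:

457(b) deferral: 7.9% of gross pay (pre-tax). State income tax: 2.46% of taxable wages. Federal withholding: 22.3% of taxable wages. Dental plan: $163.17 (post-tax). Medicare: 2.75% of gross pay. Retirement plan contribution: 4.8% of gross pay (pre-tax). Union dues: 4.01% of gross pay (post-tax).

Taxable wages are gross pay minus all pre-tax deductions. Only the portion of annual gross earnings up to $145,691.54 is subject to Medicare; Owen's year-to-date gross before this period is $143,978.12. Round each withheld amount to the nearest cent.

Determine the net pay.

$1,281.79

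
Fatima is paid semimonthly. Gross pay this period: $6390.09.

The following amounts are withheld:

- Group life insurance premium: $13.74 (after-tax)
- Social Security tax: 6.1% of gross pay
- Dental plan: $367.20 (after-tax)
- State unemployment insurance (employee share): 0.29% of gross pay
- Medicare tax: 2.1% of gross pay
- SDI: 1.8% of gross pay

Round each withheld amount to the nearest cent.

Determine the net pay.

$5351.61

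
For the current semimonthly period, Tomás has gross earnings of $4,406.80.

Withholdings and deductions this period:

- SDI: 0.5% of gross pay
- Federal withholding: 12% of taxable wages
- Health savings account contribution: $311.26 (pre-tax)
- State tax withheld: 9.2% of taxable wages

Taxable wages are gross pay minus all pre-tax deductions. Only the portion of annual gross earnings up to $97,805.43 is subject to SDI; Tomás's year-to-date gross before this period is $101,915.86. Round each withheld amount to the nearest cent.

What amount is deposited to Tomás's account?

Health savings account contribution: $311.26
Taxable wages = $4,406.80 − $311.26 = $4,095.54
Federal withholding: $4,095.54 × 0.12 = $491.46
State tax withheld: $4,095.54 × 0.092 = $376.79
SDI: annual cap $97,805.43 already reached (YTD $101,915.86), so $0.00
Total deductions = $311.26 + $491.46 + $376.79 + $0.00 = $1,179.51
Net pay = $4,406.80 − $1,179.51 = $3,227.29

$3,227.29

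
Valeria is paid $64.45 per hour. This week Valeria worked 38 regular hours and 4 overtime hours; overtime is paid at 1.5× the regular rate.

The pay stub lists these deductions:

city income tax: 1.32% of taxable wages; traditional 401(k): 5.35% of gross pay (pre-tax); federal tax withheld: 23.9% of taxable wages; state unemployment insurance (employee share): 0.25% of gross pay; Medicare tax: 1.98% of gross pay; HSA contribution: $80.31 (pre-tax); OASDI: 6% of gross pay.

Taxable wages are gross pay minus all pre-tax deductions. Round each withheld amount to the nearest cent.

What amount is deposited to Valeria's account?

$1,713.71

Regular pay: 38 × $64.45 = $2,449.10
Overtime pay: 4 × $64.45 × 1.5 = $386.70
Gross pay = $2,449.10 + $386.70 = $2,835.80
Traditional 401(k): $2,835.80 × 0.0535 = $151.72
HSA contribution: $80.31
Pre-tax total = $151.72 + $80.31 = $232.03
Taxable wages = $2,835.80 − $232.03 = $2,603.77
Federal tax withheld: $2,603.77 × 0.239 = $622.30
City income tax: $2,603.77 × 0.0132 = $34.37
Medicare tax: $2,835.80 × 0.0198 = $56.15
OASDI: $2,835.80 × 0.06 = $170.15
State unemployment insurance (employee share): $2,835.80 × 0.0025 = $7.09
Total deductions = $151.72 + $80.31 + $622.30 + $34.37 + $56.15 + $170.15 + $7.09 = $1,122.09
Net pay = $2,835.80 − $1,122.09 = $1,713.71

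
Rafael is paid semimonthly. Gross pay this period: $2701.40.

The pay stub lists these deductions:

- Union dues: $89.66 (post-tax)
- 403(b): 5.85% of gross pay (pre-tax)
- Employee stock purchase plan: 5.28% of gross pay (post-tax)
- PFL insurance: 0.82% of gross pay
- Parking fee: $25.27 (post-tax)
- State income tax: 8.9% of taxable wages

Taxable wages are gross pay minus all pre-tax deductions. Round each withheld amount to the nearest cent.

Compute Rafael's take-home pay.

$2037.30

403(b): $2701.40 × 0.0585 = $158.03
Taxable wages = $2701.40 − $158.03 = $2543.37
State income tax: $2543.37 × 0.089 = $226.36
PFL insurance: $2701.40 × 0.0082 = $22.15
Union dues: $89.66
Employee stock purchase plan: $2701.40 × 0.0528 = $142.63
Parking fee: $25.27
Total deductions = $158.03 + $226.36 + $22.15 + $89.66 + $142.63 + $25.27 = $664.10
Net pay = $2701.40 − $664.10 = $2037.30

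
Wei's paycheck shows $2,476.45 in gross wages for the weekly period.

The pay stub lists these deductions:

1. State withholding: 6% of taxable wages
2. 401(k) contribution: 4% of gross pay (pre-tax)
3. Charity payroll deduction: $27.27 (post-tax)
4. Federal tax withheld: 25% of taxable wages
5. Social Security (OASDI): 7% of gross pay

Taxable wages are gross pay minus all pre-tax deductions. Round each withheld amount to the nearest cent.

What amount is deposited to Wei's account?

401(k) contribution: $2,476.45 × 0.04 = $99.06
Taxable wages = $2,476.45 − $99.06 = $2,377.39
State withholding: $2,377.39 × 0.06 = $142.64
Federal tax withheld: $2,377.39 × 0.25 = $594.35
Social Security (OASDI): $2,476.45 × 0.07 = $173.35
Charity payroll deduction: $27.27
Total deductions = $99.06 + $142.64 + $594.35 + $173.35 + $27.27 = $1,036.67
Net pay = $2,476.45 − $1,036.67 = $1,439.78

$1,439.78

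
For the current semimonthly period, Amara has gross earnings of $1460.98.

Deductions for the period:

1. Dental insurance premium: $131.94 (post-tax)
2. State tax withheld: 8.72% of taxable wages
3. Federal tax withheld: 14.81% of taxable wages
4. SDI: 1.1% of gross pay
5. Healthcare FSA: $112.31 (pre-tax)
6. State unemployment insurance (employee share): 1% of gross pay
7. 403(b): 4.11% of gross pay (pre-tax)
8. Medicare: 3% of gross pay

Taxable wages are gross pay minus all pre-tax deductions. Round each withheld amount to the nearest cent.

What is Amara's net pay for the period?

Healthcare FSA: $112.31
403(b): $1460.98 × 0.0411 = $60.05
Pre-tax total = $112.31 + $60.05 = $172.36
Taxable wages = $1460.98 − $172.36 = $1288.62
Federal tax withheld: $1288.62 × 0.1481 = $190.84
State tax withheld: $1288.62 × 0.0872 = $112.37
Medicare: $1460.98 × 0.03 = $43.83
SDI: $1460.98 × 0.011 = $16.07
State unemployment insurance (employee share): $1460.98 × 0.01 = $14.61
Dental insurance premium: $131.94
Total deductions = $112.31 + $60.05 + $190.84 + $112.37 + $43.83 + $16.07 + $14.61 + $131.94 = $682.02
Net pay = $1460.98 − $682.02 = $778.96

$778.96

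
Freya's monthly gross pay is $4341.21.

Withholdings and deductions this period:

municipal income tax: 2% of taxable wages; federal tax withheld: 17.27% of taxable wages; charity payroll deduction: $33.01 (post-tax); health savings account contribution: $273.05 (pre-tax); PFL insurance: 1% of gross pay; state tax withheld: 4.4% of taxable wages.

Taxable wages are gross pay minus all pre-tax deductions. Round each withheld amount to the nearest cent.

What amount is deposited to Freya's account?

Health savings account contribution: $273.05
Taxable wages = $4341.21 − $273.05 = $4068.16
State tax withheld: $4068.16 × 0.044 = $179.00
Municipal income tax: $4068.16 × 0.02 = $81.36
Federal tax withheld: $4068.16 × 0.1727 = $702.57
PFL insurance: $4341.21 × 0.01 = $43.41
Charity payroll deduction: $33.01
Total deductions = $273.05 + $179.00 + $81.36 + $702.57 + $43.41 + $33.01 = $1312.40
Net pay = $4341.21 − $1312.40 = $3028.81

$3028.81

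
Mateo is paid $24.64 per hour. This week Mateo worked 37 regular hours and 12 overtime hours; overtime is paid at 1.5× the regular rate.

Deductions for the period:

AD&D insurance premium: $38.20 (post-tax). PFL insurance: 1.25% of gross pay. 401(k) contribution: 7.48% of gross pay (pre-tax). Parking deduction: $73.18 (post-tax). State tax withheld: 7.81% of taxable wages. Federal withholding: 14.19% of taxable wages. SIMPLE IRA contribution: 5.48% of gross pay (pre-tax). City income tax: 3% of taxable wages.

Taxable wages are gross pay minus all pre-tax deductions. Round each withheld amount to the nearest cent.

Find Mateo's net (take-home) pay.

$756.36

Regular pay: 37 × $24.64 = $911.68
Overtime pay: 12 × $24.64 × 1.5 = $443.52
Gross pay = $911.68 + $443.52 = $1,355.20
401(k) contribution: $1,355.20 × 0.0748 = $101.37
SIMPLE IRA contribution: $1,355.20 × 0.0548 = $74.26
Pre-tax total = $101.37 + $74.26 = $175.63
Taxable wages = $1,355.20 − $175.63 = $1,179.57
State tax withheld: $1,179.57 × 0.0781 = $92.12
City income tax: $1,179.57 × 0.03 = $35.39
Federal withholding: $1,179.57 × 0.1419 = $167.38
PFL insurance: $1,355.20 × 0.0125 = $16.94
AD&D insurance premium: $38.20
Parking deduction: $73.18
Total deductions = $101.37 + $74.26 + $92.12 + $35.39 + $167.38 + $16.94 + $38.20 + $73.18 = $598.84
Net pay = $1,355.20 − $598.84 = $756.36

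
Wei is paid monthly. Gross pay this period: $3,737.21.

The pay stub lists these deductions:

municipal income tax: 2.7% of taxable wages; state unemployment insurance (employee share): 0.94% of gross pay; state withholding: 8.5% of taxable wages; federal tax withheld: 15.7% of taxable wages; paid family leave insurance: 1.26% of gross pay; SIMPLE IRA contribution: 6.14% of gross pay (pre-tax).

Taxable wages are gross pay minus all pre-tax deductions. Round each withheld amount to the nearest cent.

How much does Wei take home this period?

$2,481.94

SIMPLE IRA contribution: $3,737.21 × 0.0614 = $229.46
Taxable wages = $3,737.21 − $229.46 = $3,507.75
State withholding: $3,507.75 × 0.085 = $298.16
Federal tax withheld: $3,507.75 × 0.157 = $550.72
Municipal income tax: $3,507.75 × 0.027 = $94.71
State unemployment insurance (employee share): $3,737.21 × 0.0094 = $35.13
Paid family leave insurance: $3,737.21 × 0.0126 = $47.09
Total deductions = $229.46 + $298.16 + $550.72 + $94.71 + $35.13 + $47.09 = $1,255.27
Net pay = $3,737.21 − $1,255.27 = $2,481.94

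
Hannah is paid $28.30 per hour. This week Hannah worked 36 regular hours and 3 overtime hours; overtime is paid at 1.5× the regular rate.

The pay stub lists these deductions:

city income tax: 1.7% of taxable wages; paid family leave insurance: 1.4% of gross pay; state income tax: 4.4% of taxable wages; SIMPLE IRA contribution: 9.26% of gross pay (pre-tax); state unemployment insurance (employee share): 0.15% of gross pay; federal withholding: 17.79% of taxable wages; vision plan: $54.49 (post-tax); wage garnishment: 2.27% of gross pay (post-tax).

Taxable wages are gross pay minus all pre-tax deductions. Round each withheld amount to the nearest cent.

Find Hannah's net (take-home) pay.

$693.28

Regular pay: 36 × $28.30 = $1,018.80
Overtime pay: 3 × $28.30 × 1.5 = $127.35
Gross pay = $1,018.80 + $127.35 = $1,146.15
SIMPLE IRA contribution: $1,146.15 × 0.0926 = $106.13
Taxable wages = $1,146.15 − $106.13 = $1,040.02
State income tax: $1,040.02 × 0.044 = $45.76
City income tax: $1,040.02 × 0.017 = $17.68
Federal withholding: $1,040.02 × 0.1779 = $185.02
State unemployment insurance (employee share): $1,146.15 × 0.0015 = $1.72
Paid family leave insurance: $1,146.15 × 0.014 = $16.05
Vision plan: $54.49
Wage garnishment: $1,146.15 × 0.0227 = $26.02
Total deductions = $106.13 + $45.76 + $17.68 + $185.02 + $1.72 + $16.05 + $54.49 + $26.02 = $452.87
Net pay = $1,146.15 − $452.87 = $693.28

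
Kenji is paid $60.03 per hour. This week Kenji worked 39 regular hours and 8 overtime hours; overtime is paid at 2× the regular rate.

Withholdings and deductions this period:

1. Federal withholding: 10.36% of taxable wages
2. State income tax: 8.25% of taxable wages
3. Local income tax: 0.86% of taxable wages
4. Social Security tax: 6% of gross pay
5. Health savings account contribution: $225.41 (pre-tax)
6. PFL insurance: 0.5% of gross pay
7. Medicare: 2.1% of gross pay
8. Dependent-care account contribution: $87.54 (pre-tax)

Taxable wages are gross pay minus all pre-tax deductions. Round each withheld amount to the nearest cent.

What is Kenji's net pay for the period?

Regular pay: 39 × $60.03 = $2,341.17
Overtime pay: 8 × $60.03 × 2 = $960.48
Gross pay = $2,341.17 + $960.48 = $3,301.65
Dependent-care account contribution: $87.54
Health savings account contribution: $225.41
Pre-tax total = $87.54 + $225.41 = $312.95
Taxable wages = $3,301.65 − $312.95 = $2,988.70
Local income tax: $2,988.70 × 0.0086 = $25.70
State income tax: $2,988.70 × 0.0825 = $246.57
Federal withholding: $2,988.70 × 0.1036 = $309.63
Social Security tax: $3,301.65 × 0.06 = $198.10
Medicare: $3,301.65 × 0.021 = $69.33
PFL insurance: $3,301.65 × 0.005 = $16.51
Total deductions = $87.54 + $225.41 + $25.70 + $246.57 + $309.63 + $198.10 + $69.33 + $16.51 = $1,178.79
Net pay = $3,301.65 − $1,178.79 = $2,122.86

$2,122.86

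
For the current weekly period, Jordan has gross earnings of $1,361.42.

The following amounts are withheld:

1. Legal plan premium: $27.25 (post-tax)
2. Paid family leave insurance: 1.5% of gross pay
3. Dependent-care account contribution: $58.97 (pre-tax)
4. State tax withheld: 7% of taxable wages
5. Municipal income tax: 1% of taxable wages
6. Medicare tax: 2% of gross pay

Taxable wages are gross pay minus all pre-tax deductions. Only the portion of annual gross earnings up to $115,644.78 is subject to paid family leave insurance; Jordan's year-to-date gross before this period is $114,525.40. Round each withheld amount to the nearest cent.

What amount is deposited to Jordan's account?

$1,126.99

Dependent-care account contribution: $58.97
Taxable wages = $1,361.42 − $58.97 = $1,302.45
Municipal income tax: $1,302.45 × 0.01 = $13.02
State tax withheld: $1,302.45 × 0.07 = $91.17
Medicare tax: $1,361.42 × 0.02 = $27.23
Paid family leave insurance: only $115,644.78 − $114,525.40 = $1,119.38 of this check is subject → $1,119.38 × 0.015 = $16.79
Legal plan premium: $27.25
Total deductions = $58.97 + $13.02 + $91.17 + $27.23 + $16.79 + $27.25 = $234.43
Net pay = $1,361.42 − $234.43 = $1,126.99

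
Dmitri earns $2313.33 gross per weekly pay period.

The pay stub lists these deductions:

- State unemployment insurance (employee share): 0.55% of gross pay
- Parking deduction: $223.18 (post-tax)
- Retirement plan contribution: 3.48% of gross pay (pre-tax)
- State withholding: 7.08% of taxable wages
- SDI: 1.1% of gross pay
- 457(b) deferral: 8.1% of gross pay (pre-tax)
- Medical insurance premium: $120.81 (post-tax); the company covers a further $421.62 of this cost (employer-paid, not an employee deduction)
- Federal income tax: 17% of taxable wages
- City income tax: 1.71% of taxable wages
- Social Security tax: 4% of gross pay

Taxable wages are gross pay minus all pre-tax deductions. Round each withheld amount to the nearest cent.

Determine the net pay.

457(b) deferral: $2313.33 × 0.081 = $187.38
Retirement plan contribution: $2313.33 × 0.0348 = $80.50
Pre-tax total = $187.38 + $80.50 = $267.88
Taxable wages = $2313.33 − $267.88 = $2045.45
Federal income tax: $2045.45 × 0.17 = $347.73
City income tax: $2045.45 × 0.0171 = $34.98
State withholding: $2045.45 × 0.0708 = $144.82
SDI: $2313.33 × 0.011 = $25.45
Social Security tax: $2313.33 × 0.04 = $92.53
State unemployment insurance (employee share): $2313.33 × 0.0055 = $12.72
Medical insurance premium: $120.81
Parking deduction: $223.18
(Employer's $421.62 toward medical insurance premium is not withheld from the employee.)
Total deductions = $187.38 + $80.50 + $347.73 + $34.98 + $144.82 + $25.45 + $92.53 + $12.72 + $120.81 + $223.18 = $1270.10
Net pay = $2313.33 − $1270.10 = $1043.23

$1043.23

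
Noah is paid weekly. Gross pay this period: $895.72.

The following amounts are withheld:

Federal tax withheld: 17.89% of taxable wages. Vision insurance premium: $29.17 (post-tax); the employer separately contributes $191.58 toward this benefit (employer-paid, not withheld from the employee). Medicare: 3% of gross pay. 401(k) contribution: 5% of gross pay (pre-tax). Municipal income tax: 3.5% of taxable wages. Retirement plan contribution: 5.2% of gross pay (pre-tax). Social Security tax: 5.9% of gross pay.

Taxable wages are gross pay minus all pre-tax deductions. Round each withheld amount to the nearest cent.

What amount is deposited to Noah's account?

$523.41

401(k) contribution: $895.72 × 0.05 = $44.79
Retirement plan contribution: $895.72 × 0.052 = $46.58
Pre-tax total = $44.79 + $46.58 = $91.37
Taxable wages = $895.72 − $91.37 = $804.35
Municipal income tax: $804.35 × 0.035 = $28.15
Federal tax withheld: $804.35 × 0.1789 = $143.90
Social Security tax: $895.72 × 0.059 = $52.85
Medicare: $895.72 × 0.03 = $26.87
Vision insurance premium: $29.17
(Employer's $191.58 toward vision insurance premium is not withheld from the employee.)
Total deductions = $44.79 + $46.58 + $28.15 + $143.90 + $52.85 + $26.87 + $29.17 = $372.31
Net pay = $895.72 − $372.31 = $523.41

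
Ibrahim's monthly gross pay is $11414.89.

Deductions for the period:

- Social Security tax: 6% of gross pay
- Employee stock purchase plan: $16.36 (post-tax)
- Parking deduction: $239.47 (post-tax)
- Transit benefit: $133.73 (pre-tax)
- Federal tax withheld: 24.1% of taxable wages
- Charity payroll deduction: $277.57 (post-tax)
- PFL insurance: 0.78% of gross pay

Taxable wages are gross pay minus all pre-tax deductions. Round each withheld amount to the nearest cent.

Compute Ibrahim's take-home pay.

$7255.07

Transit benefit: $133.73
Taxable wages = $11414.89 − $133.73 = $11281.16
Federal tax withheld: $11281.16 × 0.241 = $2718.76
Social Security tax: $11414.89 × 0.06 = $684.89
PFL insurance: $11414.89 × 0.0078 = $89.04
Parking deduction: $239.47
Employee stock purchase plan: $16.36
Charity payroll deduction: $277.57
Total deductions = $133.73 + $2718.76 + $684.89 + $89.04 + $239.47 + $16.36 + $277.57 = $4159.82
Net pay = $11414.89 − $4159.82 = $7255.07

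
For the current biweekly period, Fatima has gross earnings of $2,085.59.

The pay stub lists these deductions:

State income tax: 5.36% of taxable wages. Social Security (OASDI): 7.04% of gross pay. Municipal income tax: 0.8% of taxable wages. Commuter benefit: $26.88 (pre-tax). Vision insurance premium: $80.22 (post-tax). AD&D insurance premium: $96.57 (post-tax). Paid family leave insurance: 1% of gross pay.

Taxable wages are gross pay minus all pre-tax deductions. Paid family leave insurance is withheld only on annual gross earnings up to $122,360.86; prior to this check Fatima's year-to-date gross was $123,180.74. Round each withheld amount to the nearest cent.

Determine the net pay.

$1,608.27

Commuter benefit: $26.88
Taxable wages = $2,085.59 − $26.88 = $2,058.71
State income tax: $2,058.71 × 0.0536 = $110.35
Municipal income tax: $2,058.71 × 0.008 = $16.47
Social Security (OASDI): $2,085.59 × 0.0704 = $146.83
Paid family leave insurance: annual cap $122,360.86 already reached (YTD $123,180.74), so $0.00
AD&D insurance premium: $96.57
Vision insurance premium: $80.22
Total deductions = $26.88 + $110.35 + $16.47 + $146.83 + $0.00 + $96.57 + $80.22 = $477.32
Net pay = $2,085.59 − $477.32 = $1,608.27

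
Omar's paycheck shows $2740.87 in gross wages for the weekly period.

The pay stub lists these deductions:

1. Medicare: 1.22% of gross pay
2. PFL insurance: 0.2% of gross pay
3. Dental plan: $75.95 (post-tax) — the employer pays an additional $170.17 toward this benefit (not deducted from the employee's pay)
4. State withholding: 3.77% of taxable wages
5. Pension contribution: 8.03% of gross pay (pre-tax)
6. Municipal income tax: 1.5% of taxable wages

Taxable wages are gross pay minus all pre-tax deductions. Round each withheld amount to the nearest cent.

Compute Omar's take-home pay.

Pension contribution: $2740.87 × 0.0803 = $220.09
Taxable wages = $2740.87 − $220.09 = $2520.78
State withholding: $2520.78 × 0.0377 = $95.03
Municipal income tax: $2520.78 × 0.015 = $37.81
PFL insurance: $2740.87 × 0.002 = $5.48
Medicare: $2740.87 × 0.0122 = $33.44
Dental plan: $75.95
(Employer's $170.17 toward dental plan is not withheld from the employee.)
Total deductions = $220.09 + $95.03 + $37.81 + $5.48 + $33.44 + $75.95 = $467.80
Net pay = $2740.87 − $467.80 = $2273.07

$2273.07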